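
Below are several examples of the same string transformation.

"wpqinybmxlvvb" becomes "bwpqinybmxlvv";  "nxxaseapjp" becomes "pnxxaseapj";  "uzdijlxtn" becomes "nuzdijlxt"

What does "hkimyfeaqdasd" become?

dhkimyfeaqdas

Looking at the pairs, the operation is to move the last character to the front.
So "hkimyfeaqdasd" becomes "dhkimyfeaqdas".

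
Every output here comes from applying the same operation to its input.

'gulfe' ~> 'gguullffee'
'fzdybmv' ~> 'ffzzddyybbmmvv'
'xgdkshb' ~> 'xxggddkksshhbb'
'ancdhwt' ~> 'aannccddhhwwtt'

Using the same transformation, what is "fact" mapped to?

ffaacctt

Looking at the pairs, the operation is to double every character.
For "fact" the result is "ffaacctt".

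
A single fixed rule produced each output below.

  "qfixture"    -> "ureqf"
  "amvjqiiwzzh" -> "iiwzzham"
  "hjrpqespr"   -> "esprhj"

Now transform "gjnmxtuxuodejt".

tuxuodejtgj

Looking at the pairs, the operation is to move the first 2 characters to the end (rotate left by 2), then delete the first 3 characters.
Working it through for "gjnmxtuxuodejt": intermediate "nmxtuxuodejtgj", final "tuxuodejtgj".
(Check on "hjrpqespr": → "rpqesprhj" → "esprhj" ✓)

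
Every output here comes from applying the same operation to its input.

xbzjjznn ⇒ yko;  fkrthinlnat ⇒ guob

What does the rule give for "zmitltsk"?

aut

In each case the input is transformed by: keep one character in every 3, starting at position 1 (positions 1st, 4th, 7th, ...), then shift every letter 1 place forward in the alphabet (wrapping around).
On "zmitltsk": the first step gives "zts", and the second then gives "aut".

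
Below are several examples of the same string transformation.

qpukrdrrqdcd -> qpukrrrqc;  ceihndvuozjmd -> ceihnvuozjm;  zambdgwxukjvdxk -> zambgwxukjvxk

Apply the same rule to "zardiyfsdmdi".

zariyfsmi

The rule is to remove every "d".
Applying that to "zardiyfsdmdi" gives "zariyfsmi".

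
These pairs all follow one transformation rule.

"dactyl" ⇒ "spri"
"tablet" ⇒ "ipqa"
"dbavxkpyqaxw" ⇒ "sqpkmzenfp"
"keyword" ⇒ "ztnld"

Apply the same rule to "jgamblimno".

The rule is to delete the last 2 characters, then shift every letter 11 places backward in the alphabet (wrapping around).
Doing the same to "jgamblimno": "yvpbqaxb".
(Check on "keyword": → "keywo" → "ztnld" ✓)

yvpbqaxb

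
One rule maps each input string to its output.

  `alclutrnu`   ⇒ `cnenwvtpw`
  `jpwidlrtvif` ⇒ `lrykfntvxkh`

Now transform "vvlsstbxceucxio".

Each output is the input with this applied: shift every letter 2 places forward in the alphabet (wrapping around).
Applying that to "vvlsstbxceucxio" gives "xxnuuvdzegwezkq".

xxnuuvdzegwezkq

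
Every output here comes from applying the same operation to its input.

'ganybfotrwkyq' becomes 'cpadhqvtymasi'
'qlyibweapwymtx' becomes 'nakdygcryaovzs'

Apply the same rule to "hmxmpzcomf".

ozorbeqohj

The pattern: move the first character to the end, then shift every letter 2 places forward in the alphabet (wrapping around).
On "hmxmpzcomf" that produces "ozorbeqohj".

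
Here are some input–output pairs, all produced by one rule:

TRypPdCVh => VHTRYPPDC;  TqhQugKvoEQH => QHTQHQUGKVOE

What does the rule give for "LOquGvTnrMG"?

MGLOQUGVTNR

In each case the input is transformed by: move the last 2 characters to the front (rotate right by 2), then convert every letter to uppercase.
"LOquGvTnrMG" → "MGLOquGvTnr" → "MGLOQUGVTNR".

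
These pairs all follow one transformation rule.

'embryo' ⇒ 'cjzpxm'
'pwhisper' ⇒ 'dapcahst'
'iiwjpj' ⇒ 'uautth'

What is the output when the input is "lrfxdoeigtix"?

ptretiwcqioz

In each case the input is transformed by: swap the front and back halves of the string, then shift every letter 11 places forward in the alphabet (wrapping around).
Starting from "lrfxdoeigtix": after the first operation, "eigtixlrfxdo"; after the second, "ptretiwcqioz".
(Check on "embryo": → "ryoemb" → "cjzpxm" ✓)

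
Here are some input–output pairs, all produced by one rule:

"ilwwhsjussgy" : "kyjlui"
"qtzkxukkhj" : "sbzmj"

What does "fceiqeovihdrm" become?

hgsqkfo

The pattern: keep every other character starting from the first (positions 1st, 3rd, 5th, ...), then shift every letter 2 places forward in the alphabet (wrapping around).
Starting from "fceiqeovihdrm": after the first operation, "feqoidm"; after the second, "hgsqkfo".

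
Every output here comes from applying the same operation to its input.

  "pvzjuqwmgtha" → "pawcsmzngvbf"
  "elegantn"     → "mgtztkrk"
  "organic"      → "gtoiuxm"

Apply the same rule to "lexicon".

What's happening: shift every letter 6 places forward in the alphabet (wrapping around), then move the first 3 characters to the end (rotate left by 3).
"lexicon" → "rkdoiut" → "oiutrkd".

oiutrkd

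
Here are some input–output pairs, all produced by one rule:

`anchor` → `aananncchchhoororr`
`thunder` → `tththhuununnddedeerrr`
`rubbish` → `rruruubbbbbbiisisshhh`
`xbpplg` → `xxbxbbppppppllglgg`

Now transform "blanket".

Rule — repeat every character 3 times, then swap each adjacent pair of characters (1↔2, 3↔4, ...).
Doing the same to "blanket": "bblbllaanannkkekeettt".

bblbllaanannkkekeettt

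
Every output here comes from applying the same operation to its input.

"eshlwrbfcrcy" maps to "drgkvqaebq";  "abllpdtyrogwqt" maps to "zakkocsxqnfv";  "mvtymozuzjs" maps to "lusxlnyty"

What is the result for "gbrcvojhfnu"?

faqbunige

Looking at the pairs, the operation is to delete the last 2 characters, then shift every letter 1 place backward in the alphabet (wrapping around).
On "gbrcvojhfnu" that produces "faqbunige".
(Check on "eshlwrbfcrcy": → "eshlwrbfcr" → "drgkvqaebq" ✓)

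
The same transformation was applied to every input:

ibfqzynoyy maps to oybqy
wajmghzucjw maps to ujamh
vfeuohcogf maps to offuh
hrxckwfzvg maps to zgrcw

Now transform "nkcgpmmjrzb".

The rule is to keep every other character starting from the second (positions 2nd, 4th, 6th, ...), then move the first 3 characters to the end (rotate left by 3).
"nkcgpmmjrzb" → "kgmjz" → "jzkgm".
(Check on "wajmghzucjw": → "amhuj" → "ujamh" ✓)

jzkgm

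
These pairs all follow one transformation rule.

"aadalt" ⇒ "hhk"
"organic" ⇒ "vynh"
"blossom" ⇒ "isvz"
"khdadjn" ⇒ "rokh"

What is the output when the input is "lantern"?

shua

In each case the input is transformed by: delete the last 3 characters, then shift every letter 7 places forward in the alphabet (wrapping around).
"lantern" → "lant" → "shua".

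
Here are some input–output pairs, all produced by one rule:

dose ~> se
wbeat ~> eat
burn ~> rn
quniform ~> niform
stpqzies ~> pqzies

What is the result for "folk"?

lk

Rule — delete the first 2 characters.
On "folk" that produces "lk".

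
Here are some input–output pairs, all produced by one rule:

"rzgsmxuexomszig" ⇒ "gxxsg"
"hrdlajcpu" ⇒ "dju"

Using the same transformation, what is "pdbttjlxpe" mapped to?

The pattern: keep one character in every 3, starting at position 3 (positions 3rd, 6th, 9th, ...).
"pdbttjlxpe" → "bjp".

bjp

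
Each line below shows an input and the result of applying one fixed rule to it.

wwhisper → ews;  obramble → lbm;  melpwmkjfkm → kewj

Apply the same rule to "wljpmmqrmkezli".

llmre

The pattern: move the last 2 characters to the front (rotate right by 2), then keep one character in every 3, starting at position 1 (positions 1st, 4th, 7th, ...).
Applying that to "wljpmmqrmkezli" gives "llmre".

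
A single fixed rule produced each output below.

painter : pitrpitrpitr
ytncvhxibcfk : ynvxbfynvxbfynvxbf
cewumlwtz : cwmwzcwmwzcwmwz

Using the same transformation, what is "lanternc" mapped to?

lnenlnenlnen

What's happening: keep every other character starting from the first (positions 1st, 3rd, 5th, ...), then write the whole string 3 times in a row.
Starting from "lanternc": after the first operation, "lnen"; after the second, "lnenlnenlnen".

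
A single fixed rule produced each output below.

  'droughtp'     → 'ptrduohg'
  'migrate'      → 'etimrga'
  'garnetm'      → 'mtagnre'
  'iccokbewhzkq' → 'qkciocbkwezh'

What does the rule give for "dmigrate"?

etmdgiar

Each output is the input with this applied: move the last 2 characters to the front (rotate right by 2), then swap each adjacent pair of characters (1↔2, 3↔4, ...).
For "dmigrate", step one produces "tedmigra"; step two turns that into "etmdgiar".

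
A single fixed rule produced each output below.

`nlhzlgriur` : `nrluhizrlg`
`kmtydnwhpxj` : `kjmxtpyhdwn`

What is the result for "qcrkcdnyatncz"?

qzccrnktcadyn

The transformation: take characters alternately from the front and the back (1st, last, 2nd, 2nd-last, ...).
On "qcrkcdnyatncz" that produces "qzccrnktcadyn".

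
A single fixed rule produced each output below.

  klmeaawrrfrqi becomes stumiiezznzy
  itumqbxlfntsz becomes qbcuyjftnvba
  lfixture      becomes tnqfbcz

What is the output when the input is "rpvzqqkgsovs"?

zxdhyysoawd

The transformation: shift every letter 8 places forward in the alphabet (wrapping around), then delete the last character.
Applying both steps to "rpvzqqkgsovs": "zxdhyysoawda", then "zxdhyysoawd".
(Check on "itumqbxlfntsz": → "qbcuyjftnvbah" → "qbcuyjftnvba" ✓)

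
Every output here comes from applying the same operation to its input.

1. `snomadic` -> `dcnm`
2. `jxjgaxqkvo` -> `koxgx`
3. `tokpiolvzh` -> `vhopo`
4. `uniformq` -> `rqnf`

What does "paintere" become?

eean

Looking at the pairs, the operation is to keep every other character starting from the second (positions 2nd, 4th, 6th, ...), then move the last 2 characters to the front (rotate right by 2).
Applying both steps to "paintere": "anee", then "eean".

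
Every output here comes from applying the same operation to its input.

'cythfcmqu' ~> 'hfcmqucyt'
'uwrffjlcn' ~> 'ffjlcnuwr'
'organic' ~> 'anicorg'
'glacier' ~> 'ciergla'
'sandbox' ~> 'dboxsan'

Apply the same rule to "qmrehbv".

ehbvqmr

The pattern: move the first 3 characters to the end (rotate left by 3).
Applying that to "qmrehbv" gives "ehbvqmr".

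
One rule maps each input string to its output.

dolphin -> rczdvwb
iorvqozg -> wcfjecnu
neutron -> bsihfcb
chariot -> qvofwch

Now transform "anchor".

obqvcf

Each output is the input with this applied: shift every letter 12 places backward in the alphabet (wrapping around).
On "anchor" that produces "obqvcf".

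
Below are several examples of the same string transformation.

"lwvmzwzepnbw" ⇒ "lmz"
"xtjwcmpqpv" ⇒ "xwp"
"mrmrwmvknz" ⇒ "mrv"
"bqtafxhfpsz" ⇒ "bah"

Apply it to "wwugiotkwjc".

Looking at the pairs, the operation is to delete the last 3 characters, then keep one character in every 3, starting at position 1 (positions 1st, 4th, 7th, ...).
"wwugiotkwjc" → "wgt".

wgt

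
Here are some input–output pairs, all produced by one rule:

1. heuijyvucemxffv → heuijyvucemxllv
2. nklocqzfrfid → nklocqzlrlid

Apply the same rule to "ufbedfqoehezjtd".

ulbedlqoehezjtd

The transformation: replace every "f" with "l".
So "ufbedfqoehezjtd" becomes "ulbedlqoehezjtd".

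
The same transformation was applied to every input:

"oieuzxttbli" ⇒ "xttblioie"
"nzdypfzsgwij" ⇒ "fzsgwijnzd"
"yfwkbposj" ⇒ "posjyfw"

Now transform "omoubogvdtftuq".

The pattern: move the first 3 characters to the end (rotate left by 3), then delete the first 2 characters.
For "omoubogvdtftuq", step one produces "ubogvdtftuqomo"; step two turns that into "ogvdtftuqomo".
(Check on "oieuzxttbli": → "uzxttblioie" → "xttblioie" ✓)

ogvdtftuqomo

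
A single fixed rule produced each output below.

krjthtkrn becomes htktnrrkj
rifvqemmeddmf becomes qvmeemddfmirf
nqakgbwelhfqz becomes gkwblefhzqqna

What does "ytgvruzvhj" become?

rvzuhvyjgt

Rule — move the first 3 characters to the end (rotate left by 3), then swap each adjacent pair of characters (1↔2, 3↔4, ...).
For "ytgvruzvhj", step one produces "vruzvhjytg"; step two turns that into "rvzuhvyjgt".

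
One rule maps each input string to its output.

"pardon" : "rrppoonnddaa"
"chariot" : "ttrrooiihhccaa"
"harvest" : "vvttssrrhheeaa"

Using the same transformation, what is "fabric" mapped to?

rriiffccbbaa

Looking at the pairs, the operation is to double every character, then sort the characters into reverse alphabetical order.
Starting from "fabric": after the first operation, "ffaabbrriicc"; after the second, "rriiffccbbaa".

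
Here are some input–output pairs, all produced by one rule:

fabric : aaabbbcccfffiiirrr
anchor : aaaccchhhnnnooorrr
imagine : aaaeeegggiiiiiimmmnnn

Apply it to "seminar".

What's happening: repeat every character 3 times, then sort the characters into alphabetical order.
On "seminar": the first step gives "ssseeemmmiiinnnaaarrr", and the second then gives "aaaeeeiiimmmnnnrrrsss".

aaaeeeiiimmmnnnrrrsss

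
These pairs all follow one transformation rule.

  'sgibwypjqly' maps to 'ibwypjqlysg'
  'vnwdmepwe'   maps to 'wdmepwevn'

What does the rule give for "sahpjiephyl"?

What's happening: move the first 2 characters to the end (rotate left by 2).
So "sahpjiephyl" becomes "hpjiephylsa".

hpjiephylsa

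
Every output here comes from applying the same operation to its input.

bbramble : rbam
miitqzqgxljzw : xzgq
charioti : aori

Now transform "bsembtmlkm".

Looking at the pairs, the operation is to take characters alternately from the front and the back (1st, last, 2nd, 2nd-last, ...), then keep only the last 4 characters.
On "bsembtmlkm": the first step gives "bmskelmmbt", and the second then gives "mmbt".

mmbt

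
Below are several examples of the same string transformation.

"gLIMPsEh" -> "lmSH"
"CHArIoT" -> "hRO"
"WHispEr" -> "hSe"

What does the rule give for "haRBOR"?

Abr

Rule — flip the case of every letter, then keep every other character starting from the second (positions 2nd, 4th, 6th, ...).
So "haRBOR" becomes "Abr".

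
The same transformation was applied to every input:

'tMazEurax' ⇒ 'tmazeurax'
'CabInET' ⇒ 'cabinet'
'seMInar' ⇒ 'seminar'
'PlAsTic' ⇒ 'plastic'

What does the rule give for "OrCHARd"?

What's happening: convert every letter to lowercase.
So "OrCHARd" becomes "orchard".

orchard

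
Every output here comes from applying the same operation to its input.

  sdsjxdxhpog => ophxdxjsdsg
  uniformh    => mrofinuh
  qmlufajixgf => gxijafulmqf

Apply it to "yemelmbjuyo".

Looking at the pairs, the operation is to reverse the string, then move the first character to the end.
On "yemelmbjuyo": the first step gives "oyujbmlemey", and the second then gives "yujbmlemeyo".

yujbmlemeyo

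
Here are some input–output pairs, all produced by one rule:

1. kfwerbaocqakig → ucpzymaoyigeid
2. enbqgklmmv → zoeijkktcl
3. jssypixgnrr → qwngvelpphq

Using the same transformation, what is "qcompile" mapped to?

Looking at the pairs, the operation is to shift every letter 2 places backward in the alphabet (wrapping around), then move the first 2 characters to the end (rotate left by 2).
"qcompile" → "oamkngjc" → "mkngjcoa".

mkngjcoa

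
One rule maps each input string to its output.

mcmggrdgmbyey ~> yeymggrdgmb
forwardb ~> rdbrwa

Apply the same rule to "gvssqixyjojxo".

Looking at the pairs, the operation is to delete the first 2 characters, then move the last 3 characters to the front (rotate right by 3).
On "gvssqixyjojxo": the first step gives "ssqixyjojxo", and the second then gives "jxossqixyjo".
(Check on "mcmggrdgmbyey": → "mggrdgmbyey" → "yeymggrdgmb" ✓)

jxossqixyjo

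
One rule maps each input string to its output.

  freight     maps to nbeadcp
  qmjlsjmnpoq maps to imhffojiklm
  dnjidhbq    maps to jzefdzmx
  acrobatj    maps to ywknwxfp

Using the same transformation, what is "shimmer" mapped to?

In each case the input is transformed by: shift every letter 4 places backward in the alphabet (wrapping around), then swap each adjacent pair of characters (1↔2, 3↔4, ...).
On "shimmer": the first step gives "odeiian", and the second then gives "doieain".

doieain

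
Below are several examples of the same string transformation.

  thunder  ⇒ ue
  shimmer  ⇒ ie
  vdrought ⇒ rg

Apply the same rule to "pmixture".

Rule — keep one character in every 3, starting at position 3 (positions 3rd, 6th, 9th, ...).
On "pmixture" that produces "iu".

iu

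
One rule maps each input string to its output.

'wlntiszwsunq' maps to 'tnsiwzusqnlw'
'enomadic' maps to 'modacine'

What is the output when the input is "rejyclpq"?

Looking at the pairs, the operation is to swap each adjacent pair of characters (1↔2, 3↔4, ...), then move the first 2 characters to the end (rotate left by 2).
For "rejyclpq", step one produces "eryjlcqp"; step two turns that into "yjlcqper".

yjlcqper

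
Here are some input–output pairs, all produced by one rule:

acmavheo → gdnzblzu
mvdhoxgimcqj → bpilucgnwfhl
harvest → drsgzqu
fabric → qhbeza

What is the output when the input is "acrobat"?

Rule — move the last 3 characters to the front (rotate right by 3), then shift every letter 1 place backward in the alphabet (wrapping around).
Applying both steps to "acrobat": "batacro", then "azszbqn".

azszbqn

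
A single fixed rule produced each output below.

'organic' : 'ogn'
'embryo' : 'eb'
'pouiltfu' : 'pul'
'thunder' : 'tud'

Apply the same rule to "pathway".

ptw

The rule is to keep every other character starting from the first (positions 1st, 3rd, 5th, ...), then delete the last character.
Applying both steps to "pathway": "ptwy", then "ptw".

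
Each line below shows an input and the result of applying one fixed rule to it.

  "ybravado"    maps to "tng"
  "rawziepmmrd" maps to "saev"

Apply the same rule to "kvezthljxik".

nlbc

In each case the input is transformed by: keep one character in every 3, starting at position 2 (positions 2nd, 5th, 8th, ...), then shift every letter 8 places backward in the alphabet (wrapping around).
"kvezthljxik" → "vtjk" → "nlbc".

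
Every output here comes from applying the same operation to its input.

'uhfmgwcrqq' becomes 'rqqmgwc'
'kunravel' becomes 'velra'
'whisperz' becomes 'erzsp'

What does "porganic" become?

nicga

What's happening: delete the first 3 characters, then move the last 3 characters to the front (rotate right by 3).
"porganic" → "ganic" → "nicga".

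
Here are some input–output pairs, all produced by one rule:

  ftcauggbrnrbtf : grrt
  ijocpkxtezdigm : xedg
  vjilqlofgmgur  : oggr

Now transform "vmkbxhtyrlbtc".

The pattern: keep every other character starting from the first (positions 1st, 3rd, 5th, ...), then keep only the last 4 characters.
Doing the same to "vmkbxhtyrlbtc": "trbc".
(Check on "vjilqlofgmgur": → "viqoggr" → "oggr" ✓)

trbc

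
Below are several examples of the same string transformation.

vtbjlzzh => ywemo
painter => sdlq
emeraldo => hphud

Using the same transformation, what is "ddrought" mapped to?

ggurx

What's happening: shift every letter 3 places forward in the alphabet (wrapping around), then delete the last 3 characters.
Applying both steps to "ddrought": "ggurxjkw", then "ggurx".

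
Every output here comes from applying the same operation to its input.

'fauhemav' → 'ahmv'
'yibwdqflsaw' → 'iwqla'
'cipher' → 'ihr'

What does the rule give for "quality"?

The rule is to keep every other character starting from the second (positions 2nd, 4th, 6th, ...).
Applying that to "quality" gives "ult".

ult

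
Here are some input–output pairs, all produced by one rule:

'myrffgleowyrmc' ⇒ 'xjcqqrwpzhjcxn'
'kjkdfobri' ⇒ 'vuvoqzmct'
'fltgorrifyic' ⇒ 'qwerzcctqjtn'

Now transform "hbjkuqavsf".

In each case the input is transformed by: shift every letter 11 places forward in the alphabet (wrapping around).
So "hbjkuqavsf" becomes "smuvfblgdq".

smuvfblgdq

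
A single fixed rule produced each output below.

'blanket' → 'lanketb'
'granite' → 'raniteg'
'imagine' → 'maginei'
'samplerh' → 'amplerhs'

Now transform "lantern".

anternl

Looking at the pairs, the operation is to move the first character to the end.
Doing the same to "lantern": "anternl".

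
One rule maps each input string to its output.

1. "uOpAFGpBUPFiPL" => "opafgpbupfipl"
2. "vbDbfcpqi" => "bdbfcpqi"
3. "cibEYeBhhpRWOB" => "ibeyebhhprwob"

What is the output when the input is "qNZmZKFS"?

nzmzkfs

The rule is to delete the first character, then convert every letter to lowercase.
On "qNZmZKFS": the first step gives "NZmZKFS", and the second then gives "nzmzkfs".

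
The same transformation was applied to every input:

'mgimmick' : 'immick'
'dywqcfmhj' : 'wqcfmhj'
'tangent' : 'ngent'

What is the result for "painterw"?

Rule — delete the first 2 characters.
Doing the same to "painterw": "interw".

interw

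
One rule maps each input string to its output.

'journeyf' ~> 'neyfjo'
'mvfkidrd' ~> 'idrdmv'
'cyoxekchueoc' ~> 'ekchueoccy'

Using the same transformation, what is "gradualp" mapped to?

ualpgr

Rule — move the first 2 characters to the end (rotate left by 2), then delete the first 2 characters.
Working it through for "gradualp": intermediate "adualpgr", final "ualpgr".
(Check on "journeyf": → "urneyfjo" → "neyfjo" ✓)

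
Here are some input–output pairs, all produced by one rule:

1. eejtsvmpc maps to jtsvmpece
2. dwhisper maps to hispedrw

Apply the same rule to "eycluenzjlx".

Each output is the input with this applied: swap the first and last characters, then move the first 2 characters to the end (rotate left by 2).
Starting from "eycluenzjlx": after the first operation, "xycluenzjle"; after the second, "cluenzjlexy".
(Check on "dwhisper": → "rwhisped" → "hispedrw" ✓)

cluenzjlexy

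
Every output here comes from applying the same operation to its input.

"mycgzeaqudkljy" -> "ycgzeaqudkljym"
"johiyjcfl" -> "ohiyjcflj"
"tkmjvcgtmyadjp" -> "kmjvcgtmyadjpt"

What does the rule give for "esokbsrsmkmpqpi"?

Looking at the pairs, the operation is to move the first character to the end.
Applying that to "esokbsrsmkmpqpi" gives "sokbsrsmkmpqpie".

sokbsrsmkmpqpie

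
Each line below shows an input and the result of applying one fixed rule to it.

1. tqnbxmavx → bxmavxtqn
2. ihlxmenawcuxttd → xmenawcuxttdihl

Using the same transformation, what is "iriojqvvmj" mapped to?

ojqvvmjiri

Looking at the pairs, the operation is to move the first 3 characters to the end (rotate left by 3).
On "iriojqvvmj" that produces "ojqvvmjiri".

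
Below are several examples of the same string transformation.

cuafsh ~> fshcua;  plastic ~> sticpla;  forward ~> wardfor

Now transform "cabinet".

inetcab

What's happening: move the first 3 characters to the end (rotate left by 3).
Applying that to "cabinet" gives "inetcab".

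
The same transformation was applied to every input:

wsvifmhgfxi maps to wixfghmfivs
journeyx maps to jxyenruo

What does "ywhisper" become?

What's happening: move the first character to the end, then reverse the string.
Applying that to "ywhisper" gives "yrepsihw".
(Check on "wsvifmhgfxi": → "svifmhgfxiw" → "wixfghmfivs" ✓)

yrepsihw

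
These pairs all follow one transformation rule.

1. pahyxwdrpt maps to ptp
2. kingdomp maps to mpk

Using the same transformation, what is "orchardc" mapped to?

The pattern: move the last 2 characters to the front (rotate right by 2), then keep only the first 3 characters.
"orchardc" → "dco".

dco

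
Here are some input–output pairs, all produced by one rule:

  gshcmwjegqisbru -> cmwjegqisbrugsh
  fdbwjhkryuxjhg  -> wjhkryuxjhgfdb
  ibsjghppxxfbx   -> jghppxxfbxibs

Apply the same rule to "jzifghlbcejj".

What's happening: move the first 3 characters to the end (rotate left by 3).
Applying that to "jzifghlbcejj" gives "fghlbcejjjzi".

fghlbcejjjzi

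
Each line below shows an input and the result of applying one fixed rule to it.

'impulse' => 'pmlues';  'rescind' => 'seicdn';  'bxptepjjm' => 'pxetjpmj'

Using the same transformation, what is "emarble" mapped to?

What's happening: delete the first character, then swap each adjacent pair of characters (1↔2, 3↔4, ...).
"emarble" → "marble" → "ambrel".
(Check on "bxptepjjm": → "xptepjjm" → "pxetjpmj" ✓)

ambrel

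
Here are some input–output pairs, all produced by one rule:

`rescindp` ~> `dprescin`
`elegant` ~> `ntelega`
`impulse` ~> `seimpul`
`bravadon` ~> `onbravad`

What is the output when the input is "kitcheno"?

nokitche

The pattern: move the last 2 characters to the front (rotate right by 2).
Applying that to "kitcheno" gives "nokitche".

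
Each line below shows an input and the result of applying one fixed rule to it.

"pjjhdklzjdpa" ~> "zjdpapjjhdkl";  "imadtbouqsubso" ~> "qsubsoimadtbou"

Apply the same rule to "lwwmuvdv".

vdvlwwmu

Rule — move the first character to the end, then swap the front and back halves of the string.
Working it through for "lwwmuvdv": intermediate "wwmuvdvl", final "vdvlwwmu".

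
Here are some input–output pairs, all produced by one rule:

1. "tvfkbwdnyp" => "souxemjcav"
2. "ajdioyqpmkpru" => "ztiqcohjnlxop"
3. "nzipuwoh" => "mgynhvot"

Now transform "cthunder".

bqsdgctm

The pattern: take characters alternately from the front and the back (1st, last, 2nd, 2nd-last, ...), then shift every letter 1 place backward in the alphabet (wrapping around).
"cthunder" → "bqsdgctm".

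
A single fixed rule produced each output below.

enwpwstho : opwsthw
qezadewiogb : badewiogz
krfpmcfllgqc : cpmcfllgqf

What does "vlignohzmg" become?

The transformation: delete the first 2 characters, then swap the first and last characters.
"vlignohzmg" → "ignohzmg" → "ggnohzmi".
(Check on "qezadewiogb": → "zadewiogb" → "badewiogz" ✓)

ggnohzmi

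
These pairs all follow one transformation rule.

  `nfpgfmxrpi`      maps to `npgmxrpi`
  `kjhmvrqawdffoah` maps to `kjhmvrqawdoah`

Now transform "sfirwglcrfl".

sirwglcrl

What's happening: remove every "f".
For "sfirwglcrfl" the result is "sirwglcrl".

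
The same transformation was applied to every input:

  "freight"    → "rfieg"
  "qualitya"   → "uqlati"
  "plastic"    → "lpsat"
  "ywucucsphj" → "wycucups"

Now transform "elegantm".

What's happening: delete the last 2 characters, then swap each adjacent pair of characters (1↔2, 3↔4, ...).
For "elegantm", step one produces "elegan"; step two turns that into "legena".

legena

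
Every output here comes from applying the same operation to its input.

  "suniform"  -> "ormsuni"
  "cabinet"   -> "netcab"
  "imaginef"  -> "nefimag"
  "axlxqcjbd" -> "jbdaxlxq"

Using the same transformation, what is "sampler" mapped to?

Each output is the input with this applied: move the last 3 characters to the front (rotate right by 3), then delete the last character.
So "sampler" becomes "lersam".

lersam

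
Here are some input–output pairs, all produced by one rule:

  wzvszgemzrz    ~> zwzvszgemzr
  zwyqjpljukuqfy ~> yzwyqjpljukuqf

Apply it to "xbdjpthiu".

In each case the input is transformed by: move the last character to the front.
So "xbdjpthiu" becomes "uxbdjpthi".

uxbdjpthi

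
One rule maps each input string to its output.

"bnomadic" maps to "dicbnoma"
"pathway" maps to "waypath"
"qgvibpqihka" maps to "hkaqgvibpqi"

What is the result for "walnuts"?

utswaln

Each output is the input with this applied: move the last 3 characters to the front (rotate right by 3).
On "walnuts" that produces "utswaln".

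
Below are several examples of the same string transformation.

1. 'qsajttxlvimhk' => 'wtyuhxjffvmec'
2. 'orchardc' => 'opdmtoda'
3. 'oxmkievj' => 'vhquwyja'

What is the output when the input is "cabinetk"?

In each case the input is transformed by: reverse the string, then shift every letter 12 places forward in the alphabet (wrapping around).
On "cabinetk": the first step gives "ktenibac", and the second then gives "wfqzunmo".

wfqzunmo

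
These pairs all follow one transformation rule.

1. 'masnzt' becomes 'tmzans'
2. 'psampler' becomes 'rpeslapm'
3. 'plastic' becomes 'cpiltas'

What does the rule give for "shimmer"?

rsehmim

What's happening: reverse the string, then take characters alternately from the front and the back (1st, last, 2nd, 2nd-last, ...).
Starting from "shimmer": after the first operation, "remmihs"; after the second, "rsehmim".
(Check on "psampler": → "relpmasp" → "rpeslapm" ✓)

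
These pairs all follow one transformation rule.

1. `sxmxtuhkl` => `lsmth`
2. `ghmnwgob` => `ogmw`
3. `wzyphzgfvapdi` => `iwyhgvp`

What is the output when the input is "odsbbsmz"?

mosb

The rule is to keep every other character starting from the first (positions 1st, 3rd, 5th, ...), then move the last character to the front.
Starting from "odsbbsmz": after the first operation, "osbm"; after the second, "mosb".
(Check on "sxmxtuhkl": → "smthl" → "lsmth" ✓)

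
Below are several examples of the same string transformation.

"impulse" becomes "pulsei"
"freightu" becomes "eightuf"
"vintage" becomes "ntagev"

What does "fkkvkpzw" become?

The rule is to move the first character to the end, then delete the first character.
On "fkkvkpzw": the first step gives "kkvkpzwf", and the second then gives "kvkpzwf".

kvkpzwf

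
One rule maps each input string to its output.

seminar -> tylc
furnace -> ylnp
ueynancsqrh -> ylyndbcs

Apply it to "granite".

Looking at the pairs, the operation is to shift every letter 11 places forward in the alphabet (wrapping around), then delete the first 3 characters.
"granite" → "rclytep" → "ytep".
(Check on "ueynancsqrh": → "fpjylyndbcs" → "ylyndbcs" ✓)

ytep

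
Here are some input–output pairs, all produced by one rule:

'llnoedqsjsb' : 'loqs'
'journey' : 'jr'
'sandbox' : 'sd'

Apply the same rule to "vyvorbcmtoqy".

voco

In each case the input is transformed by: move the last character to the front, then keep one character in every 3, starting at position 2 (positions 2nd, 5th, 8th, ...).
For "vyvorbcmtoqy", step one produces "yvyvorbcmtoq"; step two turns that into "voco".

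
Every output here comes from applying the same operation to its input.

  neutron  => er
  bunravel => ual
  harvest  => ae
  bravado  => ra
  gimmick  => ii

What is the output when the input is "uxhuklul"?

xkl

Each output is the input with this applied: keep one character in every 3, starting at position 2 (positions 2nd, 5th, 8th, ...).
So "uxhuklul" becomes "xkl".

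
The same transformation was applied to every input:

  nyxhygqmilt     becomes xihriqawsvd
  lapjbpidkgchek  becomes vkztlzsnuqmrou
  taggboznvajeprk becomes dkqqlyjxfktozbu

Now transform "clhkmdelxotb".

mvruwnovhydl

The rule is to shift every letter 10 places forward in the alphabet (wrapping around).
"clhkmdelxotb" → "mvruwnovhydl".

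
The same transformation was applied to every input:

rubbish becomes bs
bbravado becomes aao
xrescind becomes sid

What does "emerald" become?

rl

The transformation: keep every other character starting from the second (positions 2nd, 4th, 6th, ...), then delete the first character.
For "emerald", step one produces "mrl"; step two turns that into "rl".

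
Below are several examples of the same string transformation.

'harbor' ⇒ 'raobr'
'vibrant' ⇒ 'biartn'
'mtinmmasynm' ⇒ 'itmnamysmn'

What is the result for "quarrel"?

Each output is the input with this applied: delete the first character, then swap each adjacent pair of characters (1↔2, 3↔4, ...).
Working it through for "quarrel": intermediate "uarrel", final "aurrle".
(Check on "vibrant": → "ibrant" → "biartn" ✓)

aurrle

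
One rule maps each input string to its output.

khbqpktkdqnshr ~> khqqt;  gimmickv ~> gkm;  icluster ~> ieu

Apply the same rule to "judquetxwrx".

jrqt

What's happening: take characters alternately from the front and the back (1st, last, 2nd, 2nd-last, ...), then keep one character in every 3, starting at position 1 (positions 1st, 4th, 7th, ...).
So "judquetxwrx" becomes "jrqt".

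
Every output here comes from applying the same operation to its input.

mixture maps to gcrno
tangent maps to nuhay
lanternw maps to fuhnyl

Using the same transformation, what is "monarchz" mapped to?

Rule — delete the last 2 characters, then shift every letter 6 places backward in the alphabet (wrapping around).
Applying both steps to "monarchz": "monarc", then "gihulw".

gihulw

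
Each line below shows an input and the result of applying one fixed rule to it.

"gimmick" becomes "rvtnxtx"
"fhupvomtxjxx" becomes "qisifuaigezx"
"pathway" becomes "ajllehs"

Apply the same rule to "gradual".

rwcllfo

In each case the input is transformed by: shift every letter 11 places forward in the alphabet (wrapping around), then take characters alternately from the front and the back (1st, last, 2nd, 2nd-last, ...).
Starting from "gradual": after the first operation, "rcloflw"; after the second, "rwcllfo".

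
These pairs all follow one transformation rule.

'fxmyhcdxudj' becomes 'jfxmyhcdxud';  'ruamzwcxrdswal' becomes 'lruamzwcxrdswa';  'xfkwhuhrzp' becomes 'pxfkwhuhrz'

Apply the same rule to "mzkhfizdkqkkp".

pmzkhfizdkqkk

Rule — move the last character to the front.
So "mzkhfizdkqkkp" becomes "pmzkhfizdkqkk".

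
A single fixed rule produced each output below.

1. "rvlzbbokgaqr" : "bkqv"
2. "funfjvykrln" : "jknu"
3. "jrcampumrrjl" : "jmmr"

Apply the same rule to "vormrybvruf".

The rule is to keep one character in every 3, starting at position 2 (positions 2nd, 5th, 8th, ...), then sort the characters into alphabetical order.
Applying that to "vormrybvruf" gives "forv".

forv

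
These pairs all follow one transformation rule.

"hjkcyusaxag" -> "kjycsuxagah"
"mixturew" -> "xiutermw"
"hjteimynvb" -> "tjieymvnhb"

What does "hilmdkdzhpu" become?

lidmdkhzuph

The rule is to move the first character to the end, then swap each adjacent pair of characters (1↔2, 3↔4, ...).
Applying both steps to "hilmdkdzhpu": "ilmdkdzhpuh", then "lidmdkhzuph".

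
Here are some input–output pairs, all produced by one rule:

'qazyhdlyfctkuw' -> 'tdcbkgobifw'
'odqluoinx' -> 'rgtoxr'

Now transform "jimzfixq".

Looking at the pairs, the operation is to delete the last 3 characters, then shift every letter 3 places forward in the alphabet (wrapping around).
"jimzfixq" → "jimzf" → "mlpci".

mlpci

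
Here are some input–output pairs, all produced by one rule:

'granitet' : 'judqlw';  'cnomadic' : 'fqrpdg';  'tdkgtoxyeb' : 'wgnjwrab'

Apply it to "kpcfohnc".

nsfirk

In each case the input is transformed by: shift every letter 3 places forward in the alphabet (wrapping around), then delete the last 2 characters.
Doing the same to "kpcfohnc": "nsfirk".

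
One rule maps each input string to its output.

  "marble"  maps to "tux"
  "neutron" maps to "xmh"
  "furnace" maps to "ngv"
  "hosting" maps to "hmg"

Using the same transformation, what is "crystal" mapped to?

The pattern: shift every letter 7 places backward in the alphabet (wrapping around), then keep every other character starting from the second (positions 2nd, 4th, 6th, ...).
Working it through for "crystal": intermediate "vkrlmte", final "klt".

klt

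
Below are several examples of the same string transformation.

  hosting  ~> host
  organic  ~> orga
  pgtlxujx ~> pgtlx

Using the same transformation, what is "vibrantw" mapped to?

vibra

Each output is the input with this applied: delete the last 3 characters.
"vibrantw" → "vibra".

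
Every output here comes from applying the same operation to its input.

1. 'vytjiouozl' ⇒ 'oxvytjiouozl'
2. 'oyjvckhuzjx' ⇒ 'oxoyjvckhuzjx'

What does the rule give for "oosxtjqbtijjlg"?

Each output is the input with this applied: prepend "ox".
For "oosxtjqbtijjlg" the result is "oxoosxtjqbtijjlg".

oxoosxtjqbtijjlg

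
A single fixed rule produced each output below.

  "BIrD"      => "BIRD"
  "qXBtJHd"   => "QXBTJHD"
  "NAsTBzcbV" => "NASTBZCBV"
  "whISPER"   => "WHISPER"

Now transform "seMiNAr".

SEMINAR

What's happening: convert every letter to uppercase.
So "seMiNAr" becomes "SEMINAR".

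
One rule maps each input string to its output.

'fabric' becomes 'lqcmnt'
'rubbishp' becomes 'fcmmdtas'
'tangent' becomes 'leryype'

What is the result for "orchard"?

czsnclo

Looking at the pairs, the operation is to shift every letter 11 places forward in the alphabet (wrapping around), then swap each adjacent pair of characters (1↔2, 3↔4, ...).
For "orchard", step one produces "zcnslco"; step two turns that into "czsnclo".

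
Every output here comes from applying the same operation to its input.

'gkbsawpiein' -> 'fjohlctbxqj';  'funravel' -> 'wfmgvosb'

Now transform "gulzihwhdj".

The rule is to shift every letter 1 place forward in the alphabet (wrapping around), then move the last 3 characters to the front (rotate right by 3).
On "gulzihwhdj": the first step gives "hvmajixiek", and the second then gives "iekhvmajix".

iekhvmajix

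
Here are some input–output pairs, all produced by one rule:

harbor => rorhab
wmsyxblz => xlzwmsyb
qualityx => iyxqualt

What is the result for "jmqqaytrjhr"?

Each output is the input with this applied: move the last 3 characters to the front (rotate right by 3), then swap the first and last characters.
For "jmqqaytrjhr" the result is "rhrjmqqaytj".

rhrjmqqaytj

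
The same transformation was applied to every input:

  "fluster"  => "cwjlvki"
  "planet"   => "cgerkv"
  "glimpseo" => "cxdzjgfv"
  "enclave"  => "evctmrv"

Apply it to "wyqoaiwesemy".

pnfhzrvnvjpd

Rule — shift every letter 9 places backward in the alphabet (wrapping around), then swap each adjacent pair of characters (1↔2, 3↔4, ...).
Working it through for "wyqoaiwesemy": intermediate "nphfrznvjvdp", final "pnfhzrvnvjpd".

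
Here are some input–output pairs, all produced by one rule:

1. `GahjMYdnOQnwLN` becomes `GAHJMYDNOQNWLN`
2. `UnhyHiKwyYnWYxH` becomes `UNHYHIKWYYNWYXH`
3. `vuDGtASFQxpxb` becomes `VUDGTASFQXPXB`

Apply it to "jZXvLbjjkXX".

Rule — convert every letter to uppercase.
Applying that to "jZXvLbjjkXX" gives "JZXVLBJJKXX".

JZXVLBJJKXX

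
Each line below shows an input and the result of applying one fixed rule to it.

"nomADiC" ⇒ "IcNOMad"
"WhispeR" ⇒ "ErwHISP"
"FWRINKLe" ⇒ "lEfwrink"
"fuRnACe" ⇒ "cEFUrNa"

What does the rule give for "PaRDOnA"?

Each output is the input with this applied: flip the case of every letter, then move the last 2 characters to the front (rotate right by 2).
Starting from "PaRDOnA": after the first operation, "pArdoNa"; after the second, "NapArdo".

NapArdo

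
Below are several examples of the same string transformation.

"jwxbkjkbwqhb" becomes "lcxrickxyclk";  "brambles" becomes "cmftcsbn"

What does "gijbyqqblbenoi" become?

Rule — shift every letter 1 place forward in the alphabet (wrapping around), then swap the front and back halves of the string.
"gijbyqqblbenoi" → "hjkczrrcmcfopj" → "cmcfopjhjkczrr".
(Check on "brambles": → "csbncmft" → "cmftcsbn" ✓)

cmcfopjhjkczrr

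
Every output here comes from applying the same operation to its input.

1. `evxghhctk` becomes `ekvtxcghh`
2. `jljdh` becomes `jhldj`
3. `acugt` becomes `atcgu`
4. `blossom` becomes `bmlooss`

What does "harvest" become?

The pattern: take characters alternately from the front and the back (1st, last, 2nd, 2nd-last, ...).
"harvest" → "htasrev".

htasrev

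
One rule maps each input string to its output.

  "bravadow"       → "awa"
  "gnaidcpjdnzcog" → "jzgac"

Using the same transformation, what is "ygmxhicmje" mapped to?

ijgh

Looking at the pairs, the operation is to swap the front and back halves of the string, then keep one character in every 3, starting at position 1 (positions 1st, 4th, 7th, ...).
"ygmxhicmje" → "icmjeygmxh" → "ijgh".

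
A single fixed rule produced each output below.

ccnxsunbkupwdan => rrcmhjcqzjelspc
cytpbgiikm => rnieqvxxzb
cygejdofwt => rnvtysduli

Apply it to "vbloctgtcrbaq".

The transformation: shift every letter 11 places backward in the alphabet (wrapping around).
Doing the same to "vbloctgtcrbaq": "kqadrivirgqpf".

kqadrivirgqpf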